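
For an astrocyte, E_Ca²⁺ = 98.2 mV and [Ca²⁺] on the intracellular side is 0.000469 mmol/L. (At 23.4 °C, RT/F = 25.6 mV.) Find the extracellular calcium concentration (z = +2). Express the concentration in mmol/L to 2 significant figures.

Nernst: E = (25.6/2) · ln([out]/[in]), so ln([out]/[in]) = 98.2 × 2 / 25.6 = 7.6719.
[out]/[in] = e^(7.6719) = 2147.
[out] = 2147 × 0.000469 = 1.007 mmol/L.

1.0 mmol/L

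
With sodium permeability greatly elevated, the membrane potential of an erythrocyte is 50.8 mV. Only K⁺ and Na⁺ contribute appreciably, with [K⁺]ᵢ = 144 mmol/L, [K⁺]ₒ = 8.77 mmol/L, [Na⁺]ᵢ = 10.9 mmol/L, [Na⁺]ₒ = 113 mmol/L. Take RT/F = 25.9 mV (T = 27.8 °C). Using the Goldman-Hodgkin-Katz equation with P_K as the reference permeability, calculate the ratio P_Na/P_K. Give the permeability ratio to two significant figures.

29

Let α = P_Na/P_K. GHK: Vm = 25.9·ln[(Kₒ + α·Naₒ)/(Kᵢ + α·Naᵢ)].
e^(Vm/25.9) = e^(50.8/25.9) = 7.1092
So 7.1092·(Kᵢ + α·Naᵢ) = Kₒ + α·Naₒ → α = (7.1092·144.0 − 8.77) / (113.0 − 7.1092·10.9)
α = (1024 − 8.77) / (113.0 − 77.49) = 1015/35.51 = 28.58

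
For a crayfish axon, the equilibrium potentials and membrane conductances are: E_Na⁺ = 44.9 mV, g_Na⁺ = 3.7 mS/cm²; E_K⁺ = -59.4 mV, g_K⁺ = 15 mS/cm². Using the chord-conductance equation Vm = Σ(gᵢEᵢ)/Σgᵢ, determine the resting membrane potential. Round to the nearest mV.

Σ gᵢEᵢ = 3.7·(44.9) + 15·(-59.4) = -724.87
Σ gᵢ = 3.7 + 15 = 18.7
Vm = -724.87 / 18.7 = -38.76 mV

-39 mV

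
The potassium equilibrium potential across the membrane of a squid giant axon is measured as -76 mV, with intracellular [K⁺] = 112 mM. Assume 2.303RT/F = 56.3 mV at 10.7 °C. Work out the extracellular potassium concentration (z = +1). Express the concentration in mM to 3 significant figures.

5.00 mM

Nernst: E = (56.3/1) · log₁₀([out]/[in]), so log₁₀([out]/[in]) = -76.0 × 1 / 56.3 = -1.3499.
[out]/[in] = 10^(-1.3499) = 0.04468.
[out] = 0.04468 × 112 = 5.004 mM.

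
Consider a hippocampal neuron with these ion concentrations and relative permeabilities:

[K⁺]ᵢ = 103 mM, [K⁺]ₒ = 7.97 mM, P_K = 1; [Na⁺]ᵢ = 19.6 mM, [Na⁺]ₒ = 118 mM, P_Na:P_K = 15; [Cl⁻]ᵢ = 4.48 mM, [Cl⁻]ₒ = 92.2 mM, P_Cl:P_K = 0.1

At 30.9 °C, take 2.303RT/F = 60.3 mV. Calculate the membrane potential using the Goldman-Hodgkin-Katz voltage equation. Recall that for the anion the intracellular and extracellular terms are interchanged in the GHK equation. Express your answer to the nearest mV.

39 mV

Vm = 60.3 · log₁₀[(Σ P·[cation]ₒ + Σ P·[anion]ᵢ) / (Σ P·[cation]ᵢ + Σ P·[anion]ₒ)]
Numerator = 1×7.97 + 15×118 + 0.1×4.48 = 1778
Denominator = 1×103 + 15×19.6 + 0.1×92.2 = 406.2
Vm = 60.3 · log₁₀(4.378) = 60.3 × (0.6413) = 38.67 mV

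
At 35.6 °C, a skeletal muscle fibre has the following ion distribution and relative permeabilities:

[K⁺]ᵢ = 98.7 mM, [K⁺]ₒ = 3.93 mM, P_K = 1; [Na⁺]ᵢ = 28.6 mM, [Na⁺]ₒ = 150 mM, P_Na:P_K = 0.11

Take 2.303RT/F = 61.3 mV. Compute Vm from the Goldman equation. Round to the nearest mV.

-43 mV

Vm = 61.3 · log₁₀[(Σ P·[cation]ₒ + Σ P·[anion]ᵢ) / (Σ P·[cation]ᵢ + Σ P·[anion]ₒ)]
Numerator = 1×3.93 + 0.11×150 = 20.43
Denominator = 1×98.7 + 0.11×28.6 = 101.8
Vm = 61.3 · log₁₀(0.2006) = 61.3 × (-0.6977) = -42.77 mV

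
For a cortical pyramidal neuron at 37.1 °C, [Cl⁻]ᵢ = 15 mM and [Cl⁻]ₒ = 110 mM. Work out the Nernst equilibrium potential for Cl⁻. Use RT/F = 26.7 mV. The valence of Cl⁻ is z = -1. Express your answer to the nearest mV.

E = (26.7/z) · ln([Cl⁻]_out/[Cl⁻]_in) with z = -1.
For an anion, dividing by z = -1 reverses the sign.
= (26.7/-1) · ln(110/15) = -26.70 · ln(7.333)
= -26.70 · (1.9924) = -53.20 mV

-53 mV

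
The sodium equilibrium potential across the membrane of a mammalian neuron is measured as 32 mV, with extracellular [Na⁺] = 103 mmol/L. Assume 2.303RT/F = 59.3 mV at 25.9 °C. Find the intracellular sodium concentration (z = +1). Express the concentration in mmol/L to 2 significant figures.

30 mmol/L

Nernst: E = (59.3/1) · log₁₀([out]/[in]), so log₁₀([out]/[in]) = 32.0 × 1 / 59.3 = 0.5396.
[out]/[in] = 10^(0.5396) = 3.464.
[in] = 103 / 3.464 = 29.73 mmol/L.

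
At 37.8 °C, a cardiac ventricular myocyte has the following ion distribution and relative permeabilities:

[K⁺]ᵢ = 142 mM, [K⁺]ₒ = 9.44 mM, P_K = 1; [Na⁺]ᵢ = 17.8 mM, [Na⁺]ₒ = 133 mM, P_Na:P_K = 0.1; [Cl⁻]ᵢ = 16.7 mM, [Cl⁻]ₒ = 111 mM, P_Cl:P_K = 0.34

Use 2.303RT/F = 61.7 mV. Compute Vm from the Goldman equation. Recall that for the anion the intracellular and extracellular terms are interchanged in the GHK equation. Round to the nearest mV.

Vm = 61.7 · log₁₀[(Σ P·[cation]ₒ + Σ P·[anion]ᵢ) / (Σ P·[cation]ᵢ + Σ P·[anion]ₒ)]
Numerator = 1×9.44 + 0.1×133 + 0.34×16.7 = 28.42
Denominator = 1×142 + 0.1×17.8 + 0.34×111 = 181.5
Vm = 61.7 · log₁₀(0.15656) = 61.7 × (-0.8053) = -49.69 mV

-50 mV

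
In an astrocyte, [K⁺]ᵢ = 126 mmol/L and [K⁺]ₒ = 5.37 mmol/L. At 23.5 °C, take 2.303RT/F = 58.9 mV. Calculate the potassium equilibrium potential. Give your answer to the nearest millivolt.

-81 mV

E = (58.9/z) · log₁₀([K⁺]_out/[K⁺]_in) with z = +1.
= (58.9/1) · log₁₀(5.37/126) = 58.90 · log₁₀(0.04262)
= 58.90 · (-1.3704) = -80.72 mV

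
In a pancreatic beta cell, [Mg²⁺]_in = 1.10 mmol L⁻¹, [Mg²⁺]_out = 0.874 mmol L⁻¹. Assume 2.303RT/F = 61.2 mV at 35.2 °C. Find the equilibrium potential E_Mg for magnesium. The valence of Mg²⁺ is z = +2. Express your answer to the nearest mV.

E = (61.2/z) · log₁₀([Mg²⁺]_out/[Mg²⁺]_in) with z = +2.
= (61.2/2) · log₁₀(0.874/1.10) = 30.60 · log₁₀(0.7945)
= 30.60 · (-0.0999) = -3.06 mV

-3 mV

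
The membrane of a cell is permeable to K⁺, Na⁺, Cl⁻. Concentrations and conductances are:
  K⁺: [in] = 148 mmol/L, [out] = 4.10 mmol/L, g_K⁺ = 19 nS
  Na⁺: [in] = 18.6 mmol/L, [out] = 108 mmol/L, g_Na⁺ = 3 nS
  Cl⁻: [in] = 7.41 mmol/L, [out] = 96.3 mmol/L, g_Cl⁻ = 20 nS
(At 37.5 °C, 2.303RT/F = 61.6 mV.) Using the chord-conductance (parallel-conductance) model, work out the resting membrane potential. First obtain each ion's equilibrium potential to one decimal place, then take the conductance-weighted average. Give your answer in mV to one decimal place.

E_K⁺ = (61.6/1)·log₁₀(4.10/148) = -95.9 mV
E_Na⁺ = (61.6/1)·log₁₀(108/18.6) = 47.1 mV
E_Cl⁻ = (61.6/-1)·log₁₀(96.3/7.41) = -68.6 mV
Vm = (Σ gᵢEᵢ)/(Σ gᵢ) = (19·-95.9 + 3·47.1 + 20·-68.6) / (19 + 3 + 20)
= -3052.80 / 42 = -72.69 mV

-72.7 mV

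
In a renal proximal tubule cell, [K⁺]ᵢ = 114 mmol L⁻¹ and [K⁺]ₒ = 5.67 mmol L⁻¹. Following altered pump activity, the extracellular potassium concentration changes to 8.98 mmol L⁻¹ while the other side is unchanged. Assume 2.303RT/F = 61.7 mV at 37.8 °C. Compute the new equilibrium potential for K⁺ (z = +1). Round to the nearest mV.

After the shift: [K⁺]_out = 8.98, [K⁺]_in = 114 mmol L⁻¹.
E_new = (61.7/1)·log₁₀(8.98/114) = 61.70 · (-1.1036) = -68.09 mV

-68 mV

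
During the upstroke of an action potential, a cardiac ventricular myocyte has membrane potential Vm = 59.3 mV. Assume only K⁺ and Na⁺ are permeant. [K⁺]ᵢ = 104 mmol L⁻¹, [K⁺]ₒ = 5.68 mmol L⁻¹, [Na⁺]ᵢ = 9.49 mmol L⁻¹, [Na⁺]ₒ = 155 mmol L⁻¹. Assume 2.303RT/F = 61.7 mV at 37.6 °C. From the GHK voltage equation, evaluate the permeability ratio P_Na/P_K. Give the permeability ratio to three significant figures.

13.9

Let α = P_Na/P_K. GHK: Vm = 61.7·log₁₀[(Kₒ + α·Naₒ)/(Kᵢ + α·Naᵢ)].
10^(Vm/61.7) = 10^(59.3/61.7) = 9.1433
So 9.1433·(Kᵢ + α·Naᵢ) = Kₒ + α·Naₒ → α = (9.1433·104.0 − 5.68) / (155.0 − 9.1433·9.49)
α = (950.9 − 5.68) / (155.0 − 86.77) = 945.2/68.23 = 13.85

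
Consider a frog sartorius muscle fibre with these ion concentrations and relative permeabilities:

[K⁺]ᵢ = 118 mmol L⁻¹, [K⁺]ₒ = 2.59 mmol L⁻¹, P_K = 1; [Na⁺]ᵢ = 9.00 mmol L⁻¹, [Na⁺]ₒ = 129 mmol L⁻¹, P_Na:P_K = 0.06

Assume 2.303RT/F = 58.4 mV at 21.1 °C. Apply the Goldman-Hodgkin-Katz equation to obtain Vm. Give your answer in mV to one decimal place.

Vm = 58.4 · log₁₀[(Σ P·[cation]ₒ + Σ P·[anion]ᵢ) / (Σ P·[cation]ᵢ + Σ P·[anion]ₒ)]
Numerator = 1×2.59 + 0.06×129 = 10.33
Denominator = 1×118 + 0.06×9.00 = 118.5
Vm = 58.4 · log₁₀(0.087144) = 58.4 × (-1.0598) = -61.89 mV

-61.9 mV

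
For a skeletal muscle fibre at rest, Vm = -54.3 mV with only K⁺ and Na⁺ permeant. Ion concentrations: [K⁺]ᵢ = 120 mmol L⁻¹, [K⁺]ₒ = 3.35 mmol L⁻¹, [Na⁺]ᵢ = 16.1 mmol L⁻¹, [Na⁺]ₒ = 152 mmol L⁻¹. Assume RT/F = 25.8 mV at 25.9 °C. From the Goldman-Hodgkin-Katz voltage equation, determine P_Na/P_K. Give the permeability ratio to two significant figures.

Let α = P_Na/P_K. GHK: Vm = 25.8·ln[(Kₒ + α·Naₒ)/(Kᵢ + α·Naᵢ)].
e^(Vm/25.8) = e^(-54.3/25.8) = 0.12189
So 0.12189·(Kᵢ + α·Naᵢ) = Kₒ + α·Naₒ → α = (0.12189·120.0 − 3.35) / (152.0 − 0.12189·16.1)
α = (14.63 − 3.35) / (152.0 − 1.962) = 11.28/150 = 0.07516

0.075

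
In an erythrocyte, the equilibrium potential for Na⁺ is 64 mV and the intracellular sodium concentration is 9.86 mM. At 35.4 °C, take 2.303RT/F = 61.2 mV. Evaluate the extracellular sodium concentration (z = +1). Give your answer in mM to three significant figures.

Nernst: E = (61.2/1) · log₁₀([out]/[in]), so log₁₀([out]/[in]) = 64.0 × 1 / 61.2 = 1.0458.
[out]/[in] = 10^(1.0458) = 11.11.
[out] = 11.11 × 9.86 = 109.6 mM.

110 mM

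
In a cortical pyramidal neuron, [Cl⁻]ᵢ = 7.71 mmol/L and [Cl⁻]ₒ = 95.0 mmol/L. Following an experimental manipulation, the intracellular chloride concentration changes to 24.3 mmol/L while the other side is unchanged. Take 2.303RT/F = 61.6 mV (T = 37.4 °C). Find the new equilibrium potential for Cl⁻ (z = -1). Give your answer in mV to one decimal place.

-36.5 mV

After the shift: [Cl⁻]_out = 95.0, [Cl⁻]_in = 24.3 mmol/L.
E_new = (61.6/-1)·log₁₀(95.0/24.3) = -61.60 · (0.5921) = -36.47 mV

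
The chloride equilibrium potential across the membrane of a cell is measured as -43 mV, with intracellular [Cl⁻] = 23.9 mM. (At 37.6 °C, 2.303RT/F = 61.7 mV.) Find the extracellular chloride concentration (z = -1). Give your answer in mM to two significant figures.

Nernst: E = (61.7/-1) · log₁₀([out]/[in]), so log₁₀([out]/[in]) = -43.0 × -1 / 61.7 = 0.6969.
[out]/[in] = 10^(0.6969) = 4.976.
[out] = 4.976 × 23.9 = 118.9 mM.

120 mM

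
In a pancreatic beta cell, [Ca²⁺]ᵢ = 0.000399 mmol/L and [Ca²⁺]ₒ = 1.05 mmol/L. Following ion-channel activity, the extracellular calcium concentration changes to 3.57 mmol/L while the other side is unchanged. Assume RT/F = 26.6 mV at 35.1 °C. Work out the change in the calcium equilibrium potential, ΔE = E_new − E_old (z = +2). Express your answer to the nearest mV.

16 mV

E_old = (26.6/2)·ln(1.05/0.000399) = 104.74 mV
E_new = (26.6/2)·ln(3.57/0.000399) = 121.02 mV
ΔE = 121.02 − (104.74) = 16.28 mV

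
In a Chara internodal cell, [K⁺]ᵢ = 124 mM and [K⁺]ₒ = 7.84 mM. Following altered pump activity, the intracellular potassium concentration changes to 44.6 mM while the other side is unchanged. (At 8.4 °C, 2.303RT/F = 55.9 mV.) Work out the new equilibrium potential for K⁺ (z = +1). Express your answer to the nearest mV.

-42 mV

After the shift: [K⁺]_out = 7.84, [K⁺]_in = 44.6 mM.
E_new = (55.9/1)·log₁₀(7.84/44.6) = 55.90 · (-0.7550) = -42.21 mV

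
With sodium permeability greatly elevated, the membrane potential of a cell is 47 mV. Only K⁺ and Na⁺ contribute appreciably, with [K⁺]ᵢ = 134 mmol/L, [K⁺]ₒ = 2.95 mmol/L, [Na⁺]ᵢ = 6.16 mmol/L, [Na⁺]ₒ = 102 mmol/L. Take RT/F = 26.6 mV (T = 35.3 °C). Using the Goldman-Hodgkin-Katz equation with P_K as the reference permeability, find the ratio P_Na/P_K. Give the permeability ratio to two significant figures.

Let α = P_Na/P_K. GHK: Vm = 26.6·ln[(Kₒ + α·Naₒ)/(Kᵢ + α·Naᵢ)].
e^(Vm/26.6) = e^(47.0/26.6) = 5.8528
So 5.8528·(Kᵢ + α·Naᵢ) = Kₒ + α·Naₒ → α = (5.8528·134.0 − 2.95) / (102.0 − 5.8528·6.16)
α = (784.3 − 2.95) / (102.0 − 36.05) = 781.3/65.95 = 11.85

12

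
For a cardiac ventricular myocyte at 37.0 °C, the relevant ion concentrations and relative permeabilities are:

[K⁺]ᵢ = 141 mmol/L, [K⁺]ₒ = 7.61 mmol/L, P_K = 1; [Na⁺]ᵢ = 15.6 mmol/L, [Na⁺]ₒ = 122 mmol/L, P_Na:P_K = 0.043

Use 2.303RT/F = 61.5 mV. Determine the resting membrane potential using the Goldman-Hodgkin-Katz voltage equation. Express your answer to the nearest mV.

-64 mV

Vm = 61.5 · log₁₀[(Σ P·[cation]ₒ + Σ P·[anion]ᵢ) / (Σ P·[cation]ᵢ + Σ P·[anion]ₒ)]
Numerator = 1×7.61 + 0.043×122 = 12.86
Denominator = 1×141 + 0.043×15.6 = 141.7
Vm = 61.5 · log₁₀(0.090746) = 61.5 × (-1.0422) = -64.09 mV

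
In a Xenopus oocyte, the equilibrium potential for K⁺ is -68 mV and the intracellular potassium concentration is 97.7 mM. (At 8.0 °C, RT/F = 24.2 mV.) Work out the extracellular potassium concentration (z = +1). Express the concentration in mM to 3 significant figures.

5.88 mM

Nernst: E = (24.2/1) · ln([out]/[in]), so ln([out]/[in]) = -68.0 × 1 / 24.2 = -2.8099.
[out]/[in] = e^(-2.8099) = 0.06021.
[out] = 0.06021 × 97.7 = 5.883 mM.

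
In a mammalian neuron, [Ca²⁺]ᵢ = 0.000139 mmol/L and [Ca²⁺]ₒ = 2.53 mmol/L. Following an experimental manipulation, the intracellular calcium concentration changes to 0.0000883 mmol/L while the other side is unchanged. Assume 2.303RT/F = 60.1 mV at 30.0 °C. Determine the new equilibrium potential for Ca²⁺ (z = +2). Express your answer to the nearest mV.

134 mV

After the shift: [Ca²⁺]_out = 2.53, [Ca²⁺]_in = 0.0000883 mmol/L.
E_new = (60.1/2)·log₁₀(2.53/0.0000883) = 30.05 · (4.4572) = 133.94 mV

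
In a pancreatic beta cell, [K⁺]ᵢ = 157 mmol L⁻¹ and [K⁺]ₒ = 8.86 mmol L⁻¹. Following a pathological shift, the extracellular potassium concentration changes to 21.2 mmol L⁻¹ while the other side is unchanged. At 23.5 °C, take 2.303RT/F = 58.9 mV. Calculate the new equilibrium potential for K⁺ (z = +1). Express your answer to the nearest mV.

After the shift: [K⁺]_out = 21.2, [K⁺]_in = 157 mmol L⁻¹.
E_new = (58.9/1)·log₁₀(21.2/157) = 58.90 · (-0.8696) = -51.22 mV

-51 mV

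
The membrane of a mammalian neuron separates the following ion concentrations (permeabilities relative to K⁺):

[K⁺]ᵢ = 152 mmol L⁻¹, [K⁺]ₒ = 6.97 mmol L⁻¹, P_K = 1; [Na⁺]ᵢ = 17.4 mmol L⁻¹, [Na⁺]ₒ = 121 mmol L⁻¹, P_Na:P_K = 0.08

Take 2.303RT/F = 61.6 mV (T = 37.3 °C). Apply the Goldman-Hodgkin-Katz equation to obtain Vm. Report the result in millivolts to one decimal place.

-59.4 mV

Vm = 61.6 · log₁₀[(Σ P·[cation]ₒ + Σ P·[anion]ᵢ) / (Σ P·[cation]ᵢ + Σ P·[anion]ₒ)]
Numerator = 1×6.97 + 0.08×121 = 16.65
Denominator = 1×152 + 0.08×17.4 = 153.4
Vm = 61.6 · log₁₀(0.10855) = 61.6 × (-0.9644) = -59.41 mV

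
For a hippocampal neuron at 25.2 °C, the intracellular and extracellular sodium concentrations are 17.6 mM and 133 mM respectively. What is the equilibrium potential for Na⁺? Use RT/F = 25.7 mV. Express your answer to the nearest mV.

52 mV

E = (25.7/z) · ln([Na⁺]_out/[Na⁺]_in) with z = +1.
= (25.7/1) · ln(133/17.6) = 25.70 · ln(7.557)
= 25.70 · (2.0225) = 51.98 mV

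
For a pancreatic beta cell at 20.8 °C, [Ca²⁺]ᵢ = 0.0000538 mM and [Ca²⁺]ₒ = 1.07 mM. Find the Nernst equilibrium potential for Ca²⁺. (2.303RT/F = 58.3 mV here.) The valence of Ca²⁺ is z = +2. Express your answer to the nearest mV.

125 mV

E = (58.3/z) · log₁₀([Ca²⁺]_out/[Ca²⁺]_in) with z = +2.
= (58.3/2) · log₁₀(1.07/0.0000538) = 29.15 · log₁₀(1.989e+04)
= 29.15 · (4.2986) = 125.30 mV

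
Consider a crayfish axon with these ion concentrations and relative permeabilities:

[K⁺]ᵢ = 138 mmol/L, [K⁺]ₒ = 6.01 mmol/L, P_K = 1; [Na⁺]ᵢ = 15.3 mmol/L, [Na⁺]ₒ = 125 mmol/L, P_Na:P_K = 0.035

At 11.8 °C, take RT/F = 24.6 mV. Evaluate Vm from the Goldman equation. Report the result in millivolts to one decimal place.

Vm = 24.6 · ln[(Σ P·[cation]ₒ + Σ P·[anion]ᵢ) / (Σ P·[cation]ᵢ + Σ P·[anion]ₒ)]
Numerator = 1×6.01 + 0.035×125 = 10.38
Denominator = 1×138 + 0.035×15.3 = 138.5
Vm = 24.6 · ln(0.074963) = 24.6 × (-2.5908) = -63.73 mV

-63.7 mV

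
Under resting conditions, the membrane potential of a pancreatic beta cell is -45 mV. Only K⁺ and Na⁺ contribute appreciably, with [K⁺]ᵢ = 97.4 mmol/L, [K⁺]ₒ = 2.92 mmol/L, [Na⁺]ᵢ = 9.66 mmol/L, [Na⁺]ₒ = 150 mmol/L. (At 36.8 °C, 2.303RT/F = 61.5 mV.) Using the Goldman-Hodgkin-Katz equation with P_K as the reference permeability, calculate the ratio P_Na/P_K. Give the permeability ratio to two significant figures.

Let α = P_Na/P_K. GHK: Vm = 61.5·log₁₀[(Kₒ + α·Naₒ)/(Kᵢ + α·Naᵢ)].
10^(Vm/61.5) = 10^(-45.0/61.5) = 0.18548
So 0.18548·(Kᵢ + α·Naᵢ) = Kₒ + α·Naₒ → α = (0.18548·97.4 − 2.92) / (150.0 − 0.18548·9.66)
α = (18.07 − 2.92) / (150.0 − 1.792) = 15.15/148.2 = 0.1022

0.10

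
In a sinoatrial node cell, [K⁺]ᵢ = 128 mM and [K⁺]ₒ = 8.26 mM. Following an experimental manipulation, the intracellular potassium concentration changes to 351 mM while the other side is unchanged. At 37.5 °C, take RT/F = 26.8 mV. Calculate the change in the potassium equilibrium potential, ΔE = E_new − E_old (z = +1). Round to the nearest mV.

-27 mV

E_old = (26.8/1)·ln(8.26/128) = -73.45 mV
E_new = (26.8/1)·ln(8.26/351) = -100.48 mV
ΔE = -100.48 − (-73.45) = -27.03 mV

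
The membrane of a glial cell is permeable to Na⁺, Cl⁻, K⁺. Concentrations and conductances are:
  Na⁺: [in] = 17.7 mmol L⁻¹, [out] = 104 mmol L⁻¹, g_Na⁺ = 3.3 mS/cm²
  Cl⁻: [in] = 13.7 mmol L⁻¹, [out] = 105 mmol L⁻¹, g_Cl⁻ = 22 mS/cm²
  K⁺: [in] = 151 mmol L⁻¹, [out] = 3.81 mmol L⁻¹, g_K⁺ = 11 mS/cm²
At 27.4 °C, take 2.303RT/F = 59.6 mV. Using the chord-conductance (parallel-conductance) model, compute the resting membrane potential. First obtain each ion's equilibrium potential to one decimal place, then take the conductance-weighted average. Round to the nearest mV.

E_Na⁺ = (59.6/1)·log₁₀(104/17.7) = 45.8 mV
E_Cl⁻ = (59.6/-1)·log₁₀(105/13.7) = -52.7 mV
E_K⁺ = (59.6/1)·log₁₀(3.81/151) = -95.2 mV
Vm = (Σ gᵢEᵢ)/(Σ gᵢ) = (3.3·45.8 + 22·-52.7 + 11·-95.2) / (3.3 + 22 + 11)
= -2055.46 / 36.3 = -56.62 mV

-57 mV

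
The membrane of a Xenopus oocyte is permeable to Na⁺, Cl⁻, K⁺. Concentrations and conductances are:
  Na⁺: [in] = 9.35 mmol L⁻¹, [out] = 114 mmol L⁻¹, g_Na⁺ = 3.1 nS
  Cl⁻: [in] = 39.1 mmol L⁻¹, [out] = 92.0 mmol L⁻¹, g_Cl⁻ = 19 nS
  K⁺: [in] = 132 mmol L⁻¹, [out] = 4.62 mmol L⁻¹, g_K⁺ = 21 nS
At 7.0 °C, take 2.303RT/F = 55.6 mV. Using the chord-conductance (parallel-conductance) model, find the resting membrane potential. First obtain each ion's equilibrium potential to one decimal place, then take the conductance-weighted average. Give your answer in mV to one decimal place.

-44.2 mV

E_Na⁺ = (55.6/1)·log₁₀(114/9.35) = 60.4 mV
E_Cl⁻ = (55.6/-1)·log₁₀(92.0/39.1) = -20.7 mV
E_K⁺ = (55.6/1)·log₁₀(4.62/132) = -80.9 mV
Vm = (Σ gᵢEᵢ)/(Σ gᵢ) = (3.1·60.4 + 19·-20.7 + 21·-80.9) / (3.1 + 19 + 21)
= -1904.96 / 43.1 = -44.20 mV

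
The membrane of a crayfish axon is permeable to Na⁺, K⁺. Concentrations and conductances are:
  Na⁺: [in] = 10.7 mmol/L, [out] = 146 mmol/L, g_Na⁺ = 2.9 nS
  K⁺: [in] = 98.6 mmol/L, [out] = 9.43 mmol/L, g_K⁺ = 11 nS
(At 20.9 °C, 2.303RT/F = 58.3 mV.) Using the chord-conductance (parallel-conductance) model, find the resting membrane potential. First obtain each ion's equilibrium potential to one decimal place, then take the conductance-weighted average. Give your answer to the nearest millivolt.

-33 mV

E_Na⁺ = (58.3/1)·log₁₀(146/10.7) = 66.2 mV
E_K⁺ = (58.3/1)·log₁₀(9.43/98.6) = -59.4 mV
Vm = (Σ gᵢEᵢ)/(Σ gᵢ) = (2.9·66.2 + 11·-59.4) / (2.9 + 11)
= -461.42 / 13.9 = -33.20 mV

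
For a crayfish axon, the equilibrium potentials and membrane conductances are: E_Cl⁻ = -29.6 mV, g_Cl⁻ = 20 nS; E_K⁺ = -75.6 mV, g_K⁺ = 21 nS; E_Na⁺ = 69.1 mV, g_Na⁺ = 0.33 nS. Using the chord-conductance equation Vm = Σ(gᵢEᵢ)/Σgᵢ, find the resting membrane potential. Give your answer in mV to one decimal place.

Σ gᵢEᵢ = 20·(-29.6) + 21·(-75.6) + 0.33·(69.1) = -2156.80
Σ gᵢ = 20 + 21 + 0.33 = 41.33
Vm = -2156.80 / 41.33 = -52.18 mV

-52.2 mV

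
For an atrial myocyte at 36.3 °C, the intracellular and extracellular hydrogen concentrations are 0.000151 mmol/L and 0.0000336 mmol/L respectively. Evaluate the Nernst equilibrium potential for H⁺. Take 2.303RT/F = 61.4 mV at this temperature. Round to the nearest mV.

E = (61.4/z) · log₁₀([H⁺]_out/[H⁺]_in) with z = +1.
= (61.4/1) · log₁₀(0.0000336/0.000151) = 61.40 · log₁₀(0.2225)
= 61.40 · (-0.6526) = -40.07 mV

-40 mV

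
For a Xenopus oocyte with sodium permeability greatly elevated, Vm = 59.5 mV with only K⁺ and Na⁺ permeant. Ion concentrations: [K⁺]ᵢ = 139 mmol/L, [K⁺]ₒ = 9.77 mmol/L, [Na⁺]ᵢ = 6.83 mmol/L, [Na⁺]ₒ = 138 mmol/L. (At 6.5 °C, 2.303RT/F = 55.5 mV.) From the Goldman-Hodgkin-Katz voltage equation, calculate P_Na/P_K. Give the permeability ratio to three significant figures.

Let α = P_Na/P_K. GHK: Vm = 55.5·log₁₀[(Kₒ + α·Naₒ)/(Kᵢ + α·Naᵢ)].
10^(Vm/55.5) = 10^(59.5/55.5) = 11.805
So 11.805·(Kᵢ + α·Naᵢ) = Kₒ + α·Naₒ → α = (11.805·139.0 − 9.77) / (138.0 − 11.805·6.83)
α = (1641 − 9.77) / (138.0 − 80.63) = 1631/57.37 = 28.43

28.4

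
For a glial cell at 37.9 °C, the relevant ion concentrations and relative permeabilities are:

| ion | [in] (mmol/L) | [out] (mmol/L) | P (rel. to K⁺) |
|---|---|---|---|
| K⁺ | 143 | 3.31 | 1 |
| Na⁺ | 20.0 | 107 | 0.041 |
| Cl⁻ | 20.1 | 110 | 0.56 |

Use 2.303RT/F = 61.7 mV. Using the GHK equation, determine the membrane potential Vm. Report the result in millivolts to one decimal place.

-63.9 mV

Vm = 61.7 · log₁₀[(Σ P·[cation]ₒ + Σ P·[anion]ᵢ) / (Σ P·[cation]ᵢ + Σ P·[anion]ₒ)]
Numerator = 1×3.31 + 0.041×107 + 0.56×20.1 = 18.95
Denominator = 1×143 + 0.041×20.0 + 0.56×110 = 205.4
Vm = 61.7 · log₁₀(0.092265) = 61.7 × (-1.0350) = -63.86 mV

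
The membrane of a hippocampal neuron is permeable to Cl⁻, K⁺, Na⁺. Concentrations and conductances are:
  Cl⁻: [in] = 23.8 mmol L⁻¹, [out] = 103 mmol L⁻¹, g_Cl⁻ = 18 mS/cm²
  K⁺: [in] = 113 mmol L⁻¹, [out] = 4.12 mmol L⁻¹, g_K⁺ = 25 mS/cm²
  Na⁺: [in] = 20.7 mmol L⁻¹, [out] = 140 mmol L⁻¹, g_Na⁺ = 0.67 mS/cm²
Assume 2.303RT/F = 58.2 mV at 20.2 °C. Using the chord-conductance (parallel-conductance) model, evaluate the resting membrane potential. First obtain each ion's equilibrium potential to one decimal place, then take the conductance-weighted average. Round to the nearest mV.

E_Cl⁻ = (58.2/-1)·log₁₀(103/23.8) = -37.0 mV
E_K⁺ = (58.2/1)·log₁₀(4.12/113) = -83.7 mV
E_Na⁺ = (58.2/1)·log₁₀(140/20.7) = 48.3 mV
Vm = (Σ gᵢEᵢ)/(Σ gᵢ) = (18·-37.0 + 25·-83.7 + 0.67·48.3) / (18 + 25 + 0.67)
= -2726.14 / 43.67 = -62.43 mV

-62 mV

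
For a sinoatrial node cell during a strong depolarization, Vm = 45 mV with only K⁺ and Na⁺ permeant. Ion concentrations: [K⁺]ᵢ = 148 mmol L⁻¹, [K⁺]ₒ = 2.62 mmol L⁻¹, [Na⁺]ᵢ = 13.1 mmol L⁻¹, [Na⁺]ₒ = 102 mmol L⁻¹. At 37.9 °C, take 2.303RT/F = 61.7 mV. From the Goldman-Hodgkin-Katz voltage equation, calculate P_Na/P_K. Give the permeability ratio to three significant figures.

Let α = P_Na/P_K. GHK: Vm = 61.7·log₁₀[(Kₒ + α·Naₒ)/(Kᵢ + α·Naᵢ)].
10^(Vm/61.7) = 10^(45.0/61.7) = 5.3621
So 5.3621·(Kᵢ + α·Naᵢ) = Kₒ + α·Naₒ → α = (5.3621·148.0 − 2.62) / (102.0 − 5.3621·13.1)
α = (793.6 − 2.62) / (102.0 − 70.24) = 791/31.76 = 24.91

24.9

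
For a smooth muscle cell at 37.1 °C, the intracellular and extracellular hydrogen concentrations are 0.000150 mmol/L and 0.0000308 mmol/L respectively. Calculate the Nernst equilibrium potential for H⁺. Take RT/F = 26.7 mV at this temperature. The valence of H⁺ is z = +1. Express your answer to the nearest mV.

E = (26.7/z) · ln([H⁺]_out/[H⁺]_in) with z = +1.
= (26.7/1) · ln(0.0000308/0.000150) = 26.70 · ln(0.2053)
= 26.70 · (-1.5831) = -42.27 mV

-42 mV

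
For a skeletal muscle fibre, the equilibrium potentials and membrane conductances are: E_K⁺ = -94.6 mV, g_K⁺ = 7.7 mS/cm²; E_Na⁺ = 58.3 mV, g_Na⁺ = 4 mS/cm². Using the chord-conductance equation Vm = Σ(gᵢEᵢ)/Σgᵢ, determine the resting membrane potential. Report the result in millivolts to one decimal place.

-42.3 mV

Σ gᵢEᵢ = 7.7·(-94.6) + 4·(58.3) = -495.22
Σ gᵢ = 7.7 + 4 = 11.7
Vm = -495.22 / 11.7 = -42.33 mV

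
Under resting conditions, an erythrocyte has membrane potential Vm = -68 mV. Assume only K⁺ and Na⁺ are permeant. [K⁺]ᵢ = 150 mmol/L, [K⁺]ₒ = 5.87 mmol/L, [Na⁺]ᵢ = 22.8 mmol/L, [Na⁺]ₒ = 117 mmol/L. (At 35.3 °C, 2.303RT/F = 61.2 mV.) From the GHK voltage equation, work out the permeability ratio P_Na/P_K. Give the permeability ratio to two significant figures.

Let α = P_Na/P_K. GHK: Vm = 61.2·log₁₀[(Kₒ + α·Naₒ)/(Kᵢ + α·Naᵢ)].
10^(Vm/61.2) = 10^(-68.0/61.2) = 0.077426
So 0.077426·(Kᵢ + α·Naᵢ) = Kₒ + α·Naₒ → α = (0.077426·150.0 − 5.87) / (117.0 − 0.077426·22.8)
α = (11.61 − 5.87) / (117.0 − 1.765) = 5.744/115.2 = 0.04985

0.050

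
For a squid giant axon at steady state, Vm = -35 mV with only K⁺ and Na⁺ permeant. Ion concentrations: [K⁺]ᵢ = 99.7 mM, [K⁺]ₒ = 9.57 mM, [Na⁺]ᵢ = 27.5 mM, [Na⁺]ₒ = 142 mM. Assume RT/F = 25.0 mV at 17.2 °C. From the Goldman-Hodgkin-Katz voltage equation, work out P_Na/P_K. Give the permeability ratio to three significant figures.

0.111

Let α = P_Na/P_K. GHK: Vm = 25.0·ln[(Kₒ + α·Naₒ)/(Kᵢ + α·Naᵢ)].
e^(Vm/25.0) = e^(-35.0/25.0) = 0.2466
So 0.2466·(Kᵢ + α·Naᵢ) = Kₒ + α·Naₒ → α = (0.2466·99.7 − 9.57) / (142.0 − 0.2466·27.5)
α = (24.59 − 9.57) / (142.0 − 6.781) = 15.02/135.2 = 0.111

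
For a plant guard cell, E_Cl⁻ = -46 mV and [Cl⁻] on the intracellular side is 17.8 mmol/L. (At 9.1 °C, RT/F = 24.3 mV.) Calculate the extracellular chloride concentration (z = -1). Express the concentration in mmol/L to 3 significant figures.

Nernst: E = (24.3/-1) · ln([out]/[in]), so ln([out]/[in]) = -46.0 × -1 / 24.3 = 1.8930.
[out]/[in] = e^(1.8930) = 6.639.
[out] = 6.639 × 17.8 = 118.2 mmol/L.

118 mmol/L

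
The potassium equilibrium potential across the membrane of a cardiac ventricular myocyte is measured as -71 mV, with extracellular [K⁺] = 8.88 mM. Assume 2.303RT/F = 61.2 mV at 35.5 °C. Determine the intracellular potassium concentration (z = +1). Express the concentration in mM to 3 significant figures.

Nernst: E = (61.2/1) · log₁₀([out]/[in]), so log₁₀([out]/[in]) = -71.0 × 1 / 61.2 = -1.1601.
[out]/[in] = 10^(-1.1601) = 0.06916.
[in] = 8.88 / 0.06916 = 128.4 mM.

128 mM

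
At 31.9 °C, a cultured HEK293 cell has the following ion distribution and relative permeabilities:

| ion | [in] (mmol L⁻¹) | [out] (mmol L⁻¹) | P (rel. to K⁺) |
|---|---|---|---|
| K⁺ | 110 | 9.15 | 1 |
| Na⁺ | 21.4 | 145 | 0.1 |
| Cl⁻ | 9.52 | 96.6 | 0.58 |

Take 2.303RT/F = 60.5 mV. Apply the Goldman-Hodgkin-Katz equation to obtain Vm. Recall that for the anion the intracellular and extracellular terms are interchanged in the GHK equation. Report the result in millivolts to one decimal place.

-46.0 mV

Vm = 60.5 · log₁₀[(Σ P·[cation]ₒ + Σ P·[anion]ᵢ) / (Σ P·[cation]ᵢ + Σ P·[anion]ₒ)]
Numerator = 1×9.15 + 0.1×145 + 0.58×9.52 = 29.17
Denominator = 1×110 + 0.1×21.4 + 0.58×96.6 = 168.2
Vm = 60.5 · log₁₀(0.17347) = 60.5 × (-0.7608) = -46.03 mV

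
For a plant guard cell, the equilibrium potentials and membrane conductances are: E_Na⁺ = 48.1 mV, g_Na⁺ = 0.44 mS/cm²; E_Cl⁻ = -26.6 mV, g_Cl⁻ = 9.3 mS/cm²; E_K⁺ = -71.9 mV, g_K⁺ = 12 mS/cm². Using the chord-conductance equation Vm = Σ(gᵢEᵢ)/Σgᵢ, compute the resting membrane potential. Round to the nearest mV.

Σ gᵢEᵢ = 0.44·(48.1) + 9.3·(-26.6) + 12·(-71.9) = -1089.02
Σ gᵢ = 0.44 + 9.3 + 12 = 21.74
Vm = -1089.02 / 21.74 = -50.09 mV

-50 mV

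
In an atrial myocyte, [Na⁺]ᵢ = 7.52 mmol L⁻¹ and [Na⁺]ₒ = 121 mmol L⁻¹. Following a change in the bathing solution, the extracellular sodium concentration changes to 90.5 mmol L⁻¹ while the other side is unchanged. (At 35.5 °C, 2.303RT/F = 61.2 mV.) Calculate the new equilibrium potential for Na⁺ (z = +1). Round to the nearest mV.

66 mV

After the shift: [Na⁺]_out = 90.5, [Na⁺]_in = 7.52 mmol L⁻¹.
E_new = (61.2/1)·log₁₀(90.5/7.52) = 61.20 · (1.0804) = 66.12 mV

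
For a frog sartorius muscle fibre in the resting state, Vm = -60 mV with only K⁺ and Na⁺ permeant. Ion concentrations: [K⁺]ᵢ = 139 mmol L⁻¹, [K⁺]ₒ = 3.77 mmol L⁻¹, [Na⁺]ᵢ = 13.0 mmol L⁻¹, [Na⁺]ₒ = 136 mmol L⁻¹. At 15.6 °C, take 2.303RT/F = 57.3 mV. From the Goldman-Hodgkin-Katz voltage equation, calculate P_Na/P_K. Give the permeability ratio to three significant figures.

0.0645

Let α = P_Na/P_K. GHK: Vm = 57.3·log₁₀[(Kₒ + α·Naₒ)/(Kᵢ + α·Naᵢ)].
10^(Vm/57.3) = 10^(-60.0/57.3) = 0.089718
So 0.089718·(Kᵢ + α·Naᵢ) = Kₒ + α·Naₒ → α = (0.089718·139.0 − 3.77) / (136.0 − 0.089718·13.0)
α = (12.47 − 3.77) / (136.0 − 1.166) = 8.701/134.8 = 0.06453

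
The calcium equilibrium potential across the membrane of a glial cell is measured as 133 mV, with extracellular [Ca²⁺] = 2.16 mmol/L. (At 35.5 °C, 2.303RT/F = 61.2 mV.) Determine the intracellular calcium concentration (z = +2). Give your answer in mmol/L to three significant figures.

Nernst: E = (61.2/2) · log₁₀([out]/[in]), so log₁₀([out]/[in]) = 133.0 × 2 / 61.2 = 4.3464.
[out]/[in] = 10^(4.3464) = 2.22e+04.
[in] = 2.16 / 2.22e+04 = 9.729e-05 mmol/L.

0.0000973 mmol/L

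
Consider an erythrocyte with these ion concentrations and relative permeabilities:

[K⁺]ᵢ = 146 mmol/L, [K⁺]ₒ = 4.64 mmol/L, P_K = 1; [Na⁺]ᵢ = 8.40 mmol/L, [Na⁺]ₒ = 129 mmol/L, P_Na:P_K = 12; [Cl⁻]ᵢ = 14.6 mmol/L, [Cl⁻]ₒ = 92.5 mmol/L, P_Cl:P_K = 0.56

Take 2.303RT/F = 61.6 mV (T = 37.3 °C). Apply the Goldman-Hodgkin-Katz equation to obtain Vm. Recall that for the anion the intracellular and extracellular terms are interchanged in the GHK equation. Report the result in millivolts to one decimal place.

44.2 mV

Vm = 61.6 · log₁₀[(Σ P·[cation]ₒ + Σ P·[anion]ᵢ) / (Σ P·[cation]ᵢ + Σ P·[anion]ₒ)]
Numerator = 1×4.64 + 12×129 + 0.56×14.6 = 1561
Denominator = 1×146 + 12×8.40 + 0.56×92.5 = 298.6
Vm = 61.6 · log₁₀(5.2271) = 61.6 × (0.7183) = 44.24 mV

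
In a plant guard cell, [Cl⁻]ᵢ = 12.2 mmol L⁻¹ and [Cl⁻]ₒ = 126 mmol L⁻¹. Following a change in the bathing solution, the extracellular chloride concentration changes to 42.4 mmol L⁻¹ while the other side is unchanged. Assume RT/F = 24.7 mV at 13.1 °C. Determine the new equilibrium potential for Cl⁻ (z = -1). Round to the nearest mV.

-31 mV

After the shift: [Cl⁻]_out = 42.4, [Cl⁻]_in = 12.2 mmol L⁻¹.
E_new = (24.7/-1)·ln(42.4/12.2) = -24.70 · (1.2457) = -30.77 mV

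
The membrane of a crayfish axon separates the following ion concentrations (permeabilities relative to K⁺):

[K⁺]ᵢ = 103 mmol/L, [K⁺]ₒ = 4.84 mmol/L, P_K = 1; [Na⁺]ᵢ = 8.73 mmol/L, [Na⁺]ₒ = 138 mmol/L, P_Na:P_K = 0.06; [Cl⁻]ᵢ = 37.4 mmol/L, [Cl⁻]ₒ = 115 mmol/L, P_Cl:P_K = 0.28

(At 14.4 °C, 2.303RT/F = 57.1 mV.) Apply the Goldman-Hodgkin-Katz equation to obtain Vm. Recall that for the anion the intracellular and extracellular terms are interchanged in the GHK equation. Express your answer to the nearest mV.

Vm = 57.1 · log₁₀[(Σ P·[cation]ₒ + Σ P·[anion]ᵢ) / (Σ P·[cation]ᵢ + Σ P·[anion]ₒ)]
Numerator = 1×4.84 + 0.06×138 + 0.28×37.4 = 23.59
Denominator = 1×103 + 0.06×8.73 + 0.28×115 = 135.7
Vm = 57.1 · log₁₀(0.17382) = 57.1 × (-0.7599) = -43.39 mV

-43 mV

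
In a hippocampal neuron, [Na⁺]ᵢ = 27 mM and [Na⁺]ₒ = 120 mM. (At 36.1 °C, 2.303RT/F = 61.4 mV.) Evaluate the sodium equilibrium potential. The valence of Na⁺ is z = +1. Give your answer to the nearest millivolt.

E = (61.4/z) · log₁₀([Na⁺]_out/[Na⁺]_in) with z = +1.
= (61.4/1) · log₁₀(120/27) = 61.40 · log₁₀(4.444)
= 61.40 · (0.6478) = 39.78 mV

40 mV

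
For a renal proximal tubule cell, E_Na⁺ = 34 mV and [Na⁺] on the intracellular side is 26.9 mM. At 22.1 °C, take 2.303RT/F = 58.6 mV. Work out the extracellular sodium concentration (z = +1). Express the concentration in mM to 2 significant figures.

100 mM

Nernst: E = (58.6/1) · log₁₀([out]/[in]), so log₁₀([out]/[in]) = 34.0 × 1 / 58.6 = 0.5802.
[out]/[in] = 10^(0.5802) = 3.804.
[out] = 3.804 × 26.9 = 102.3 mM.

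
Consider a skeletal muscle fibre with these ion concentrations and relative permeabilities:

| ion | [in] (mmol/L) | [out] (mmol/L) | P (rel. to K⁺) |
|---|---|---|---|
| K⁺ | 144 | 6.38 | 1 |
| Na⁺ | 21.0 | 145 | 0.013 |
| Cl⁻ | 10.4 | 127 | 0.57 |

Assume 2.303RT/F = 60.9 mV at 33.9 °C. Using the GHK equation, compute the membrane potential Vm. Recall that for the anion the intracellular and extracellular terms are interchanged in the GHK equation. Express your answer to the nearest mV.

-72 mV

Vm = 60.9 · log₁₀[(Σ P·[cation]ₒ + Σ P·[anion]ᵢ) / (Σ P·[cation]ᵢ + Σ P·[anion]ₒ)]
Numerator = 1×6.38 + 0.013×145 + 0.57×10.4 = 14.19
Denominator = 1×144 + 0.013×21.0 + 0.57×127 = 216.7
Vm = 60.9 · log₁₀(0.065507) = 60.9 × (-1.1837) = -72.09 mV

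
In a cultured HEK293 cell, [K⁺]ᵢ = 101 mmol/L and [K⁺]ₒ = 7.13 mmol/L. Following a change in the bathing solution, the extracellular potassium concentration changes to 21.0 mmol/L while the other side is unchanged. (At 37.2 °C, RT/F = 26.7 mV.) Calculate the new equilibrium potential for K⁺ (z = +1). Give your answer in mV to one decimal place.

-41.9 mV

After the shift: [K⁺]_out = 21.0, [K⁺]_in = 101 mmol/L.
E_new = (26.7/1)·ln(21.0/101) = 26.70 · (-1.5706) = -41.93 mV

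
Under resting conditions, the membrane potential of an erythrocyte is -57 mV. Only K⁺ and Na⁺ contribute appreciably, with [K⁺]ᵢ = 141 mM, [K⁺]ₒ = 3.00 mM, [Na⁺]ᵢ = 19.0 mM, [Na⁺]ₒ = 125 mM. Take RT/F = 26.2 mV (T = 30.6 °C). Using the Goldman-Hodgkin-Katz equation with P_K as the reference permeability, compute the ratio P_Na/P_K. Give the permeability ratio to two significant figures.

0.11

Let α = P_Na/P_K. GHK: Vm = 26.2·ln[(Kₒ + α·Naₒ)/(Kᵢ + α·Naᵢ)].
e^(Vm/26.2) = e^(-57.0/26.2) = 0.11354
So 0.11354·(Kᵢ + α·Naᵢ) = Kₒ + α·Naₒ → α = (0.11354·141.0 − 3.0) / (125.0 − 0.11354·19.0)
α = (16.01 − 3.0) / (125.0 − 2.157) = 13.01/122.8 = 0.1059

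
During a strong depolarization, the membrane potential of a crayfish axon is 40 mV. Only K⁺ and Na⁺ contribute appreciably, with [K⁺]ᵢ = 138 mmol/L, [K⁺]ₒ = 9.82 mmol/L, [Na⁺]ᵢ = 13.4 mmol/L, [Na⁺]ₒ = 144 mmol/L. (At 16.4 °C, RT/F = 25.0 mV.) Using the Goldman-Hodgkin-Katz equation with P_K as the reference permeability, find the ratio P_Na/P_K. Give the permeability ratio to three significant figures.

8.68

Let α = P_Na/P_K. GHK: Vm = 25.0·ln[(Kₒ + α·Naₒ)/(Kᵢ + α·Naᵢ)].
e^(Vm/25.0) = e^(40.0/25.0) = 4.953
So 4.953·(Kᵢ + α·Naᵢ) = Kₒ + α·Naₒ → α = (4.953·138.0 − 9.82) / (144.0 − 4.953·13.4)
α = (683.5 − 9.82) / (144.0 − 66.37) = 673.7/77.63 = 8.678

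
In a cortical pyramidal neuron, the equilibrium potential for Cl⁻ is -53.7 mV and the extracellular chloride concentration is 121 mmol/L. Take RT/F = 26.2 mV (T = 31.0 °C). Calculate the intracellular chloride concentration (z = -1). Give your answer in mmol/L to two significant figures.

Nernst: E = (26.2/-1) · ln([out]/[in]), so ln([out]/[in]) = -53.7 × -1 / 26.2 = 2.0496.
[out]/[in] = e^(2.0496) = 7.765.
[in] = 121 / 7.765 = 15.58 mmol/L.

16 mmol/L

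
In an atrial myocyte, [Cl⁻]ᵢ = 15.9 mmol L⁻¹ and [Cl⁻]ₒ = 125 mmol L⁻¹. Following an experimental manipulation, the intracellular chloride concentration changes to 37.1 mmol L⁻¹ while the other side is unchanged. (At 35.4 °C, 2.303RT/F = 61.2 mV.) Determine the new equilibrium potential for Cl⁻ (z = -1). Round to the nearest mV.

-32 mV

After the shift: [Cl⁻]_out = 125, [Cl⁻]_in = 37.1 mmol L⁻¹.
E_new = (61.2/-1)·log₁₀(125/37.1) = -61.20 · (0.5275) = -32.29 mV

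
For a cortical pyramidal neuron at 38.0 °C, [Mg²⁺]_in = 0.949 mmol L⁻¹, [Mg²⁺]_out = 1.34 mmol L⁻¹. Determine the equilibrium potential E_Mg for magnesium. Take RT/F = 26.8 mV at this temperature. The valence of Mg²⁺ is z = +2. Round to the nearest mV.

E = (26.8/z) · ln([Mg²⁺]_out/[Mg²⁺]_in) with z = +2.
= (26.8/2) · ln(1.34/0.949) = 13.40 · ln(1.412)
= 13.40 · (0.3450) = 4.62 mV

5 mV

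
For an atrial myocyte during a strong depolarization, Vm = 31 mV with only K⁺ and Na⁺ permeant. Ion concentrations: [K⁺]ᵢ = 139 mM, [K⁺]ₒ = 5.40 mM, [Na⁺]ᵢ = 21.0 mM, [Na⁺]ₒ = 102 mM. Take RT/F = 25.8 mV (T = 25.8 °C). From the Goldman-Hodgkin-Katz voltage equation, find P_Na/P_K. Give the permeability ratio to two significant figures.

Let α = P_Na/P_K. GHK: Vm = 25.8·ln[(Kₒ + α·Naₒ)/(Kᵢ + α·Naᵢ)].
e^(Vm/25.8) = e^(31.0/25.8) = 3.3253
So 3.3253·(Kᵢ + α·Naᵢ) = Kₒ + α·Naₒ → α = (3.3253·139.0 − 5.4) / (102.0 − 3.3253·21.0)
α = (462.2 − 5.4) / (102.0 − 69.83) = 456.8/32.17 = 14.2

14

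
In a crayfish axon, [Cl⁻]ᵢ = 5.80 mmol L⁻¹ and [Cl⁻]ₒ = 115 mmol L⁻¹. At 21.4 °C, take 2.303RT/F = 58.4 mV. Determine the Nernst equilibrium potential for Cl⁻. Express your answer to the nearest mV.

E = (58.4/z) · log₁₀([Cl⁻]_out/[Cl⁻]_in) with z = -1.
For an anion, dividing by z = -1 reverses the sign.
= (58.4/-1) · log₁₀(115/5.80) = -58.40 · log₁₀(19.83)
= -58.40 · (1.2973) = -75.76 mV

-76 mV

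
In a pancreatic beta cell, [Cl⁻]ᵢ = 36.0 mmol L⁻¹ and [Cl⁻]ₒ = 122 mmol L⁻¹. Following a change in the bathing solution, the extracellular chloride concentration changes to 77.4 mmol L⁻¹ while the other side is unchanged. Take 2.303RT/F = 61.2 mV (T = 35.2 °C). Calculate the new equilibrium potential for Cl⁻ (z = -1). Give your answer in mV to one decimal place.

After the shift: [Cl⁻]_out = 77.4, [Cl⁻]_in = 36.0 mmol L⁻¹.
E_new = (61.2/-1)·log₁₀(77.4/36.0) = -61.20 · (0.3324) = -20.35 mV

-20.3 mV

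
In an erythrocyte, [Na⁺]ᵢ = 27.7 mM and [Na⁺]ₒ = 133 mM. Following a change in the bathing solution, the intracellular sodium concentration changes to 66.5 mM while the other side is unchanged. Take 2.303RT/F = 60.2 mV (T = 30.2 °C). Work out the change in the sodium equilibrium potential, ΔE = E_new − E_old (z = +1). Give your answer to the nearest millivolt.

-23 mV

E_old = (60.2/1)·log₁₀(133/27.7) = 41.02 mV
E_new = (60.2/1)·log₁₀(133/66.5) = 18.12 mV
ΔE = 18.12 − (41.02) = -22.90 mV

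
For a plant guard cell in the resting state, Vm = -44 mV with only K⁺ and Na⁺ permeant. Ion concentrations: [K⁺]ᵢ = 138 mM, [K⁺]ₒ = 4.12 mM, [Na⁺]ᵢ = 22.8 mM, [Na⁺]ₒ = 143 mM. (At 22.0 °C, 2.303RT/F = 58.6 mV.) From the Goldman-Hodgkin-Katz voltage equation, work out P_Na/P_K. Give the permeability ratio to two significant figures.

0.15

Let α = P_Na/P_K. GHK: Vm = 58.6·log₁₀[(Kₒ + α·Naₒ)/(Kᵢ + α·Naᵢ)].
10^(Vm/58.6) = 10^(-44.0/58.6) = 0.17748
So 0.17748·(Kᵢ + α·Naᵢ) = Kₒ + α·Naₒ → α = (0.17748·138.0 − 4.12) / (143.0 − 0.17748·22.8)
α = (24.49 − 4.12) / (143.0 − 4.047) = 20.37/139 = 0.1466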